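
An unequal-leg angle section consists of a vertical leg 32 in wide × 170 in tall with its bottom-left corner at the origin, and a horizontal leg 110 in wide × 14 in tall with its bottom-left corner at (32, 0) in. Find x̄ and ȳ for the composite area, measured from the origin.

x̄ = 31.66 in, ȳ = 67.79 in

vertical leg: A = 32 × 170 = 5440.00, centroid at (16.00, 85.00).
horizontal leg: A = 110 × 14 = 1540.00, centroid at (87.00, 7.00).
ΣA = 6980.00 in², ΣAx̄ = 221020.00 in³, ΣAȳ = 473180.00 in³.
x̄ = 221020.00/6980.00 = 31.66 in; ȳ = 473180.00/6980.00 = 67.79 in.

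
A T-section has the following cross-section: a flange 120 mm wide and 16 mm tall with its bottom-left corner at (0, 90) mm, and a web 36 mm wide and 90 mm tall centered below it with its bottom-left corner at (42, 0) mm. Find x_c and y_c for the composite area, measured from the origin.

x_c = 60.00 mm, y_c = 64.72 mm

Part | A | x̄ᵢ | ȳᵢ | A·x̄ᵢ | A·ȳᵢ
web | 3240.00 | 60.00 | 45.00 | 194400.00 | 145800.00
flange | 1920.00 | 60.00 | 98.00 | 115200.00 | 188160.00
Σ | 5160.00 |  |  | 309600.00 | 333960.00
x_c = 309600.00 / 5160.00 = 60.00 mm
y_c = 333960.00 / 5160.00 = 64.72 mm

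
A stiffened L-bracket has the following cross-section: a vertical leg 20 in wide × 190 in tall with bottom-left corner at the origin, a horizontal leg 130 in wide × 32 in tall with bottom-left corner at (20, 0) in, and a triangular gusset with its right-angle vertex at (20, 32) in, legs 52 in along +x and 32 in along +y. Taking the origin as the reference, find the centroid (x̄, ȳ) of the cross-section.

Part | A | x̄ᵢ | ȳᵢ | A·x̄ᵢ | A·ȳᵢ
vertical leg | 3800.00 | 10.00 | 95.00 | 38000.00 | 361000.00
horizontal leg | 4160.00 | 85.00 | 16.00 | 353600.00 | 66560.00
gusset | 832.00 | 37.33 | 42.67 | 31061.33 | 35498.67
Σ | 8792.00 |  |  | 422661.33 | 463058.67
x̄ = 422661.33 / 8792.00 = 48.07 in
ȳ = 463058.67 / 8792.00 = 52.67 in

x̄ = 48.07 in, ȳ = 52.67 in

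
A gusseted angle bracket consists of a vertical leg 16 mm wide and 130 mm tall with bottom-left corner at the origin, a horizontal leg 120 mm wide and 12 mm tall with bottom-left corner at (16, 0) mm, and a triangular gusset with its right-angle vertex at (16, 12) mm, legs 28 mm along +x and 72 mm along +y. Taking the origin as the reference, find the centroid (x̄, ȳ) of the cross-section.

x̄ = 33.48 mm, ȳ = 39.78 mm

Part | A | x̄ᵢ | ȳᵢ | A·x̄ᵢ | A·ȳᵢ
vertical leg | 2080.00 | 8.00 | 65.00 | 16640.00 | 135200.00
horizontal leg | 1440.00 | 76.00 | 6.00 | 109440.00 | 8640.00
gusset | 1008.00 | 25.33 | 36.00 | 25536.00 | 36288.00
Σ | 4528.00 |  |  | 151616.00 | 180128.00
x̄ = 151616.00 / 4528.00 = 33.48 mm
ȳ = 180128.00 / 4528.00 = 39.78 mm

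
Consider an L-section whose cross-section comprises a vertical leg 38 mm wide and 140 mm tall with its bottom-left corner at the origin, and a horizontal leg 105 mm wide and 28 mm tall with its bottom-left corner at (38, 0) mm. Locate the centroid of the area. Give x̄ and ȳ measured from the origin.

x̄ = 44.45 mm, ȳ = 50.07 mm

vertical leg: A = 38 × 140 = 5320.00, centroid at (19.00, 70.00).
horizontal leg: A = 105 × 28 = 2940.00, centroid at (90.50, 14.00).
ΣA = 8260.00 mm²
ΣAx̄ = (5320.00)(19.00) + (2940.00)(90.50) = 367150.00 mm³
ΣAȳ = (5320.00)(70.00) + (2940.00)(14.00) = 413560.00 mm³
x̄ = 367150.00 / 8260.00 = 44.45 mm
ȳ = 413560.00 / 8260.00 = 50.07 mm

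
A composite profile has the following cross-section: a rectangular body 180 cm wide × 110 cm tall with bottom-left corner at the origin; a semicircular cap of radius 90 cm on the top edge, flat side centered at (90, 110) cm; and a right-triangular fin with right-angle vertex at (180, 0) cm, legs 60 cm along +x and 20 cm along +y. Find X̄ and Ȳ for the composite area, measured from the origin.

X̄ = 91.99 cm, Ȳ = 89.92 cm

Part | A | x̄ᵢ | ȳᵢ | A·x̄ᵢ | A·ȳᵢ
rectangular body | 19800.00 | 90.00 | 55.00 | 1782000.00 | 1089000.00
semicircular top | 12723.45 | 90.00 | 148.20 | 1145110.52 | 1885579.53
triangular fin | 600.00 | 200.00 | 6.67 | 120000.00 | 4000.00
Σ | 33123.45 |  |  | 3047110.52 | 2978579.53
X̄ = 3047110.52 / 33123.45 = 91.99 cm
Ȳ = 2978579.53 / 33123.45 = 89.92 cm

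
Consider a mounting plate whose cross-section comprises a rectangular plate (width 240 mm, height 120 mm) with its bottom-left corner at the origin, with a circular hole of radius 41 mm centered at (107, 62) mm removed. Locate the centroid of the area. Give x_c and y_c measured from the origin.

x_c = 122.92 mm, y_c = 59.55 mm

plate: A = 240 × 120 = 28800.00, centroid at (120.00, 60.00).
hole: A = −π·41² = -5281.02, centroid at (107.00, 62.00).
ΣA = 23518.98 mm², ΣAx_c = 2890931.15 mm³, ΣAy_c = 1400576.93 mm³.
x_c = 2890931.15/23518.98 = 122.92 mm; y_c = 1400576.93/23518.98 = 59.55 mm.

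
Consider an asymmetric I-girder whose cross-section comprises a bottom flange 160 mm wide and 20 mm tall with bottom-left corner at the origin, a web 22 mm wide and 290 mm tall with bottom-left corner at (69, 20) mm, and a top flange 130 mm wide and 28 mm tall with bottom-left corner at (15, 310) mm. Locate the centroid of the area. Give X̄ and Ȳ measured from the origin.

X̄ = 80.00 mm, Ȳ = 171.26 mm

bottom flange: A = 160 × 20 = 3200.00, centroid at (80.00, 10.00).
web: A = 22 × 290 = 6380.00, centroid at (80.00, 165.00).
top flange: A = 130 × 28 = 3640.00, centroid at (80.00, 324.00).
ΣA = 13220.00 mm²
ΣAX̄ = (3200.00)(80.00) + (6380.00)(80.00) + (3640.00)(80.00) = 1057600.00 mm³
ΣAȲ = (3200.00)(10.00) + (6380.00)(165.00) + (3640.00)(324.00) = 2264060.00 mm³
X̄ = 1057600.00 / 13220.00 = 80.00 mm
Ȳ = 2264060.00 / 13220.00 = 171.26 mm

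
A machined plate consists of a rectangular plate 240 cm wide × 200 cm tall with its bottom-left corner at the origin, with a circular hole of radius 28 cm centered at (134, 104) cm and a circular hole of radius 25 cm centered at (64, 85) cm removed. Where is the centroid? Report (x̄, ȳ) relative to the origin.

x̄ = 121.73 cm, ȳ = 100.45 cm

plate: A = 240 × 200 = 48000.00, centroid at (120.00, 100.00).
hole 1: A = −π·28² = -2463.01, centroid at (134.00, 104.00).
hole 2: A = −π·25² = -1963.50, centroid at (64.00, 85.00).
ΣA = 43573.50 cm²
ΣAx̄ = (48000.00)(120.00) + (-2463.01)(134.00) + (-1963.50)(64.00) = 5304293.14 cm³
ΣAȳ = (48000.00)(100.00) + (-2463.01)(104.00) + (-1963.50)(85.00) = 4376949.99 cm³
x̄ = 5304293.14 / 43573.50 = 121.73 cm
ȳ = 4376949.99 / 43573.50 = 100.45 cm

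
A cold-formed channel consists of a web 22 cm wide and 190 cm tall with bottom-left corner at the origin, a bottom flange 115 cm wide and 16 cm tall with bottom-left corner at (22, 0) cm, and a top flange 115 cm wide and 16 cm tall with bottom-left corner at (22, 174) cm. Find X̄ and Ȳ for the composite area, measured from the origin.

web: A = 22 × 190 = 4180.00, centroid at (11.00, 95.00).
bottom flange: A = 115 × 16 = 1840.00, centroid at (79.50, 8.00).
top flange: A = 115 × 16 = 1840.00, centroid at (79.50, 182.00).
ΣA = 7860.00 cm², ΣAX̄ = 338540.00 cm³, ΣAȲ = 746700.00 cm³.
X̄ = 338540.00/7860.00 = 43.07 cm; Ȳ = 746700.00/7860.00 = 95.00 cm.

X̄ = 43.07 cm, Ȳ = 95.00 cm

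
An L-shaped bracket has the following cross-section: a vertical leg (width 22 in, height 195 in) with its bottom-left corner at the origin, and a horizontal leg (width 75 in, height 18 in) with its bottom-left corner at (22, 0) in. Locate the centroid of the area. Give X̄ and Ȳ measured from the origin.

X̄ = 22.61 in, Ȳ = 76.32 in

Part | A | x̄ᵢ | ȳᵢ | A·x̄ᵢ | A·ȳᵢ
vertical leg | 4290.00 | 11.00 | 97.50 | 47190.00 | 418275.00
horizontal leg | 1350.00 | 59.50 | 9.00 | 80325.00 | 12150.00
Σ | 5640.00 |  |  | 127515.00 | 430425.00
X̄ = 127515.00 / 5640.00 = 22.61 in
Ȳ = 430425.00 / 5640.00 = 76.32 in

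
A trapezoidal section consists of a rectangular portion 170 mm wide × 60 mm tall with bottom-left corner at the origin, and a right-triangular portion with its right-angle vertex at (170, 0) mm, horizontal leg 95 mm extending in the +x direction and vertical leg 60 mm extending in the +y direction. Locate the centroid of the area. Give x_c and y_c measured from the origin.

x_c = 110.48 mm, y_c = 27.82 mm

rectangular portion: A = 170 × 60 = 10200.00, centroid at (85.00, 30.00).
triangular portion: A = ½·95·60 = 2850.00, centroid at (201.67, 20.00).
ΣA = 13050.00 mm², ΣAx_c = 1441750.00 mm³, ΣAy_c = 363000.00 mm³.
x_c = 1441750.00/13050.00 = 110.48 mm; y_c = 363000.00/13050.00 = 27.82 mm.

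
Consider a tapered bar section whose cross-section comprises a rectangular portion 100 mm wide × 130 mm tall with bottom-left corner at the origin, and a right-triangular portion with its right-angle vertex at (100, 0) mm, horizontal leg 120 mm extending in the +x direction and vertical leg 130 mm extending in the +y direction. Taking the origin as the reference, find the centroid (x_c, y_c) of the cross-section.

rectangular portion: A = 100 × 130 = 13000.00, centroid at (50.00, 65.00).
triangular portion: A = ½·120·130 = 7800.00, centroid at (140.00, 43.33).
ΣA = 20800.00 mm²
ΣAx_c = (13000.00)(50.00) + (7800.00)(140.00) = 1742000.00 mm³
ΣAy_c = (13000.00)(65.00) + (7800.00)(43.33) = 1183000.00 mm³
x_c = 1742000.00 / 20800.00 = 83.75 mm
y_c = 1183000.00 / 20800.00 = 56.88 mm

x_c = 83.75 mm, y_c = 56.88 mm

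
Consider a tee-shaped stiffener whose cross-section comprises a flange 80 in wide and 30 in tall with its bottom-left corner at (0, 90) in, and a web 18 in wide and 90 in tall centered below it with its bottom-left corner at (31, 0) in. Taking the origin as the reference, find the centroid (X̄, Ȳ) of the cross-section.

X̄ = 40.00 in, Ȳ = 80.82 in

web: A = 18 × 90 = 1620.00, centroid at (40.00, 45.00).
flange: A = 80 × 30 = 2400.00, centroid at (40.00, 105.00).
ΣA = 4020.00 in², ΣAX̄ = 160800.00 in³, ΣAȲ = 324900.00 in³.
X̄ = 160800.00/4020.00 = 40.00 in; Ȳ = 324900.00/4020.00 = 80.82 in.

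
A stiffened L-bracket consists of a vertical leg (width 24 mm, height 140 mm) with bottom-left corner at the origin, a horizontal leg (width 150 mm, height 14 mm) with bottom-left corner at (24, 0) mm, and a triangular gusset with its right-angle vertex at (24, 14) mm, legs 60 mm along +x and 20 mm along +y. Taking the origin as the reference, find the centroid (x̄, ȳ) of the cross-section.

vertical leg: A = 24 × 140 = 3360.00, centroid at (12.00, 70.00).
horizontal leg: A = 150 × 14 = 2100.00, centroid at (99.00, 7.00).
gusset: A = ½·60·20 = 600.00, centroid at (44.00, 20.67).
ΣA = 6060.00 mm², ΣAx̄ = 274620.00 mm³, ΣAȳ = 262300.00 mm³.
x̄ = 274620.00/6060.00 = 45.32 mm; ȳ = 262300.00/6060.00 = 43.28 mm.

x̄ = 45.32 mm, ȳ = 43.28 mm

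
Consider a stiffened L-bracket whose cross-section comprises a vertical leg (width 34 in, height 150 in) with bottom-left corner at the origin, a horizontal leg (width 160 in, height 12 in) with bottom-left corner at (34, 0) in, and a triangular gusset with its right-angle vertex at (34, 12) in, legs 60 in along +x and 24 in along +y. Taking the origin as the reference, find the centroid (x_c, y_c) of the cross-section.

Part | A | x̄ᵢ | ȳᵢ | A·x̄ᵢ | A·ȳᵢ
vertical leg | 5100.00 | 17.00 | 75.00 | 86700.00 | 382500.00
horizontal leg | 1920.00 | 114.00 | 6.00 | 218880.00 | 11520.00
gusset | 720.00 | 54.00 | 20.00 | 38880.00 | 14400.00
Σ | 7740.00 |  |  | 344460.00 | 408420.00
x_c = 344460.00 / 7740.00 = 44.50 in
y_c = 408420.00 / 7740.00 = 52.77 in

x_c = 44.50 in, y_c = 52.77 in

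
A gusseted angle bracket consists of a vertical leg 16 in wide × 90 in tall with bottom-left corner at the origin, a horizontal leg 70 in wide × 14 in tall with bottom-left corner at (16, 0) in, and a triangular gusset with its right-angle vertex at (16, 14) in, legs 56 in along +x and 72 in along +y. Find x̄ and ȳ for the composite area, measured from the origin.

x̄ = 29.62 in, ȳ = 33.42 in

vertical leg: A = 16 × 90 = 1440.00, centroid at (8.00, 45.00).
horizontal leg: A = 70 × 14 = 980.00, centroid at (51.00, 7.00).
gusset: A = ½·56·72 = 2016.00, centroid at (34.67, 38.00).
ΣA = 4436.00 in²
ΣAx̄ = (1440.00)(8.00) + (980.00)(51.00) + (2016.00)(34.67) = 131388.00 in³
ΣAȳ = (1440.00)(45.00) + (980.00)(7.00) + (2016.00)(38.00) = 148268.00 in³
x̄ = 131388.00 / 4436.00 = 29.62 in
ȳ = 148268.00 / 4436.00 = 33.42 in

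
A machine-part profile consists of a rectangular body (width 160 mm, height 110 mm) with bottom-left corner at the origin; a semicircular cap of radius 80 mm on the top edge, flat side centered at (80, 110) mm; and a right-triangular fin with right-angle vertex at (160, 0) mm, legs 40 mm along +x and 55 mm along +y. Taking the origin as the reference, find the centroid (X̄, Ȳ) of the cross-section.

rectangular body: A = 160 × 110 = 17600.00, centroid at (80.00, 55.00).
semicircular top: A = ½π·80² = 10053.10, centroid at (80.00, 143.95).
triangular fin: A = ½·40·55 = 1100.00, centroid at (173.33, 18.33).
ΣA = 28753.10 mm², ΣAX̄ = 2402914.39 mm³, ΣAȲ = 2435340.61 mm³.
X̄ = 2402914.39/28753.10 = 83.57 mm; Ȳ = 2435340.61/28753.10 = 84.70 mm.

X̄ = 83.57 mm, Ȳ = 84.70 mm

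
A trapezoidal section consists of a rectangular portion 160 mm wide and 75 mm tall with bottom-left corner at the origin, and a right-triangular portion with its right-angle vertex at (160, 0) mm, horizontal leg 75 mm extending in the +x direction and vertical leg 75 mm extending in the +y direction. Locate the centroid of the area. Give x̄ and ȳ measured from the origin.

rectangular portion: A = 160 × 75 = 12000.00, centroid at (80.00, 37.50).
triangular portion: A = ½·75·75 = 2812.50, centroid at (185.00, 25.00).
ΣA = 14812.50 mm², ΣAx̄ = 1480312.50 mm³, ΣAȳ = 520312.50 mm³.
x̄ = 1480312.50/14812.50 = 99.94 mm; ȳ = 520312.50/14812.50 = 35.13 mm.

x̄ = 99.94 mm, ȳ = 35.13 mm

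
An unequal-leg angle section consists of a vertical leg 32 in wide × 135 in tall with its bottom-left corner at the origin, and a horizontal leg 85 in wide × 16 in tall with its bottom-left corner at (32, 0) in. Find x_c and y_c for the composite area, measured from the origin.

Part | A | x̄ᵢ | ȳᵢ | A·x̄ᵢ | A·ȳᵢ
vertical leg | 4320.00 | 16.00 | 67.50 | 69120.00 | 291600.00
horizontal leg | 1360.00 | 74.50 | 8.00 | 101320.00 | 10880.00
Σ | 5680.00 |  |  | 170440.00 | 302480.00
x_c = 170440.00 / 5680.00 = 30.01 in
y_c = 302480.00 / 5680.00 = 53.25 in

x_c = 30.01 in, y_c = 53.25 in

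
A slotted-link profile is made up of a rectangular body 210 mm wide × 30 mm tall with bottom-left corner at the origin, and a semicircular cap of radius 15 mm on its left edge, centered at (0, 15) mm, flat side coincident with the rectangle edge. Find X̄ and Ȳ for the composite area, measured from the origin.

Part | A | x̄ᵢ | ȳᵢ | A·x̄ᵢ | A·ȳᵢ
rectangular body | 6300.00 | 105.00 | 15.00 | 661500.00 | 94500.00
semicircular end | 353.43 | -6.37 | 15.00 | -2250.00 | 5301.44
Σ | 6653.43 |  |  | 659250.00 | 99801.44
X̄ = 659250.00 / 6653.43 = 99.08 mm
Ȳ = 99801.44 / 6653.43 = 15.00 mm

X̄ = 99.08 mm, Ȳ = 15.00 mm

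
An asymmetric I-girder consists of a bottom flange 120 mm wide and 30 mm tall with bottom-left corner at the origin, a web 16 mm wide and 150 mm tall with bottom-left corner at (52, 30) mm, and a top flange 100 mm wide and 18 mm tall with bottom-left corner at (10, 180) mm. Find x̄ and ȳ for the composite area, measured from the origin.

Part | A | x̄ᵢ | ȳᵢ | A·x̄ᵢ | A·ȳᵢ
bottom flange | 3600.00 | 60.00 | 15.00 | 216000.00 | 54000.00
web | 2400.00 | 60.00 | 105.00 | 144000.00 | 252000.00
top flange | 1800.00 | 60.00 | 189.00 | 108000.00 | 340200.00
Σ | 7800.00 |  |  | 468000.00 | 646200.00
x̄ = 468000.00 / 7800.00 = 60.00 mm
ȳ = 646200.00 / 7800.00 = 82.85 mm

x̄ = 60.00 mm, ȳ = 82.85 mm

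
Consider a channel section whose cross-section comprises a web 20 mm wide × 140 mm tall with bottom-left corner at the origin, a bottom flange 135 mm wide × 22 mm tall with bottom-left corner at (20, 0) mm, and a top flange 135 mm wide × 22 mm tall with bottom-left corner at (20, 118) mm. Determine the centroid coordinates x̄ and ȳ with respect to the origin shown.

web: A = 20 × 140 = 2800.00, centroid at (10.00, 70.00).
bottom flange: A = 135 × 22 = 2970.00, centroid at (87.50, 11.00).
top flange: A = 135 × 22 = 2970.00, centroid at (87.50, 129.00).
ΣA = 8740.00 mm², ΣAx̄ = 547750.00 mm³, ΣAȳ = 611800.00 mm³.
x̄ = 547750.00/8740.00 = 62.67 mm; ȳ = 611800.00/8740.00 = 70.00 mm.

x̄ = 62.67 mm, ȳ = 70.00 mm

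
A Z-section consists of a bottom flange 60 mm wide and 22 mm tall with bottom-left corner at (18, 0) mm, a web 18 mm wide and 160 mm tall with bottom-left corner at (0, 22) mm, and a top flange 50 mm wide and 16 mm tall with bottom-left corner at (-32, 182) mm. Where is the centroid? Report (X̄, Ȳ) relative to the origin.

X̄ = 16.74 mm, Ȳ = 92.06 mm

bottom flange: A = 60 × 22 = 1320.00, centroid at (48.00, 11.00).
web: A = 18 × 160 = 2880.00, centroid at (9.00, 102.00).
top flange: A = 50 × 16 = 800.00, centroid at (-7.00, 190.00).
ΣA = 5000.00 mm², ΣAX̄ = 83680.00 mm³, ΣAȲ = 460280.00 mm³.
X̄ = 83680.00/5000.00 = 16.74 mm; Ȳ = 460280.00/5000.00 = 92.06 mm.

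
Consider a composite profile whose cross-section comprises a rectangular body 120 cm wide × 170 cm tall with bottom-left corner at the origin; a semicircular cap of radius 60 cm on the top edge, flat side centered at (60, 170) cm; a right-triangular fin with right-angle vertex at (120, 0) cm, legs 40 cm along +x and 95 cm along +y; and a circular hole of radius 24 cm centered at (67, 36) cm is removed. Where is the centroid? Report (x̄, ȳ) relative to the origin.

x̄ = 64.84 cm, ȳ = 108.41 cm

Part | A | x̄ᵢ | ȳᵢ | A·x̄ᵢ | A·ȳᵢ
rectangular body | 20400.00 | 60.00 | 85.00 | 1224000.00 | 1734000.00
semicircular top | 5654.87 | 60.00 | 195.46 | 339292.01 | 1105327.35
triangular fin | 1900.00 | 133.33 | 31.67 | 253333.33 | 60166.67
hole | -1809.56 | 67.00 | 36.00 | -121240.34 | -65144.07
Σ | 26145.31 |  |  | 1695385.00 | 2834349.95
x̄ = 1695385.00 / 26145.31 = 64.84 cm
ȳ = 2834349.95 / 26145.31 = 108.41 cm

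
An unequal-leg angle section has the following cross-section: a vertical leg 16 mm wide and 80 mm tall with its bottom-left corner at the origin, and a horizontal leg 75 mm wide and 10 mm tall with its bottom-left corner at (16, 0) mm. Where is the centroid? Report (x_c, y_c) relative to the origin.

Part | A | x̄ᵢ | ȳᵢ | A·x̄ᵢ | A·ȳᵢ
vertical leg | 1280.00 | 8.00 | 40.00 | 10240.00 | 51200.00
horizontal leg | 750.00 | 53.50 | 5.00 | 40125.00 | 3750.00
Σ | 2030.00 |  |  | 50365.00 | 54950.00
x_c = 50365.00 / 2030.00 = 24.81 mm
y_c = 54950.00 / 2030.00 = 27.07 mm

x_c = 24.81 mm, y_c = 27.07 mm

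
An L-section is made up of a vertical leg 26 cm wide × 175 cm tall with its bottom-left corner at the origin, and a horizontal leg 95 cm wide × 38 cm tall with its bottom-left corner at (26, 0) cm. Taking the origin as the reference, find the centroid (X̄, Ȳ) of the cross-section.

X̄ = 39.77 cm, Ȳ = 57.20 cm

vertical leg: A = 26 × 175 = 4550.00, centroid at (13.00, 87.50).
horizontal leg: A = 95 × 38 = 3610.00, centroid at (73.50, 19.00).
ΣA = 8160.00 cm², ΣAX̄ = 324485.00 cm³, ΣAȲ = 466715.00 cm³.
X̄ = 324485.00/8160.00 = 39.77 cm; Ȳ = 466715.00/8160.00 = 57.20 cm.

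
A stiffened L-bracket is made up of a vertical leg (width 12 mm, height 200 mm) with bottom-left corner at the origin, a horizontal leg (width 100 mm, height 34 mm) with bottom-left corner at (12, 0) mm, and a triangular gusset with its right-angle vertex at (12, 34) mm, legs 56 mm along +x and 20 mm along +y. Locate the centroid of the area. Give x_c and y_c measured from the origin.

x_c = 38.11 mm, y_c = 50.40 mm

Part | A | x̄ᵢ | ȳᵢ | A·x̄ᵢ | A·ȳᵢ
vertical leg | 2400.00 | 6.00 | 100.00 | 14400.00 | 240000.00
horizontal leg | 3400.00 | 62.00 | 17.00 | 210800.00 | 57800.00
gusset | 560.00 | 30.67 | 40.67 | 17173.33 | 22773.33
Σ | 6360.00 |  |  | 242373.33 | 320573.33
x_c = 242373.33 / 6360.00 = 38.11 mm
y_c = 320573.33 / 6360.00 = 50.40 mm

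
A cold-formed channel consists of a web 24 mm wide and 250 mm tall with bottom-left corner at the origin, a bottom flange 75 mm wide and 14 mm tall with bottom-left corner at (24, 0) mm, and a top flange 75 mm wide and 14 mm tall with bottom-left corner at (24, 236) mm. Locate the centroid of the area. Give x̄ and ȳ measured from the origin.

x̄ = 24.83 mm, ȳ = 125.00 mm

Part | A | x̄ᵢ | ȳᵢ | A·x̄ᵢ | A·ȳᵢ
web | 6000.00 | 12.00 | 125.00 | 72000.00 | 750000.00
bottom flange | 1050.00 | 61.50 | 7.00 | 64575.00 | 7350.00
top flange | 1050.00 | 61.50 | 243.00 | 64575.00 | 255150.00
Σ | 8100.00 |  |  | 201150.00 | 1012500.00
x̄ = 201150.00 / 8100.00 = 24.83 mm
ȳ = 1012500.00 / 8100.00 = 125.00 mm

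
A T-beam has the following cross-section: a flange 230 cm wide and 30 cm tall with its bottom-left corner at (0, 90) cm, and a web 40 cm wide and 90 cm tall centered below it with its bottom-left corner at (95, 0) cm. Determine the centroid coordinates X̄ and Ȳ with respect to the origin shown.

Part | A | x̄ᵢ | ȳᵢ | A·x̄ᵢ | A·ȳᵢ
web | 3600.00 | 115.00 | 45.00 | 414000.00 | 162000.00
flange | 6900.00 | 115.00 | 105.00 | 793500.00 | 724500.00
Σ | 10500.00 |  |  | 1207500.00 | 886500.00
X̄ = 1207500.00 / 10500.00 = 115.00 cm
Ȳ = 886500.00 / 10500.00 = 84.43 cm

X̄ = 115.00 cm, Ȳ = 84.43 cm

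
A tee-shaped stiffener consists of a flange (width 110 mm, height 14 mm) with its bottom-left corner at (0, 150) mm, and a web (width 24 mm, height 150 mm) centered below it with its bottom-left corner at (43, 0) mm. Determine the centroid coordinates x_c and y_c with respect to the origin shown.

x_c = 55.00 mm, y_c = 99.57 mm

web: A = 24 × 150 = 3600.00, centroid at (55.00, 75.00).
flange: A = 110 × 14 = 1540.00, centroid at (55.00, 157.00).
ΣA = 5140.00 mm², ΣAx_c = 282700.00 mm³, ΣAy_c = 511780.00 mm³.
x_c = 282700.00/5140.00 = 55.00 mm; y_c = 511780.00/5140.00 = 99.57 mm.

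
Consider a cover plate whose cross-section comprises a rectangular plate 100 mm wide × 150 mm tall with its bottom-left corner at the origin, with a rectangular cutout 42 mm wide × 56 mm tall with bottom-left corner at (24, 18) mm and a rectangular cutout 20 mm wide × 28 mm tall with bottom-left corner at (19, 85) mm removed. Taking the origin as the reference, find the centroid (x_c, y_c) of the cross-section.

x_c = 51.95 mm, y_c = 79.53 mm

Part | A | x̄ᵢ | ȳᵢ | A·x̄ᵢ | A·ȳᵢ
plate | 15000.00 | 50.00 | 75.00 | 750000.00 | 1125000.00
hole 1 | -2352.00 | 45.00 | 46.00 | -105840.00 | -108192.00
hole 2 | -560.00 | 29.00 | 99.00 | -16240.00 | -55440.00
Σ | 12088.00 |  |  | 627920.00 | 961368.00
x_c = 627920.00 / 12088.00 = 51.95 mm
y_c = 961368.00 / 12088.00 = 79.53 mm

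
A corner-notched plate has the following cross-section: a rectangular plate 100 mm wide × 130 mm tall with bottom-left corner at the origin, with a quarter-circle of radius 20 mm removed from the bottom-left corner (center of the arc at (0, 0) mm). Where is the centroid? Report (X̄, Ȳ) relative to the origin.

plate: A = 100 × 130 = 13000.00, centroid at (50.00, 65.00).
removed quarter-circle: A = −¼π·20² = -314.16, centroid at (8.49, 8.49).
ΣA = 12685.84 mm², ΣAX̄ = 647333.33 mm³, ΣAȲ = 842333.33 mm³.
X̄ = 647333.33/12685.84 = 51.03 mm; Ȳ = 842333.33/12685.84 = 66.40 mm.

X̄ = 51.03 mm, Ȳ = 66.40 mm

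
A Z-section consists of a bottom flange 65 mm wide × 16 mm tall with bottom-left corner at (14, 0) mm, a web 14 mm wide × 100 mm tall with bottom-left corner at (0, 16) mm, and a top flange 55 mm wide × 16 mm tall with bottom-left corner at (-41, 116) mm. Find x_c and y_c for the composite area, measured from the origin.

x_c = 13.94 mm, y_c = 63.20 mm

bottom flange: A = 65 × 16 = 1040.00, centroid at (46.50, 8.00).
web: A = 14 × 100 = 1400.00, centroid at (7.00, 66.00).
top flange: A = 55 × 16 = 880.00, centroid at (-13.50, 124.00).
ΣA = 3320.00 mm², ΣAx_c = 46280.00 mm³, ΣAy_c = 209840.00 mm³.
x_c = 46280.00/3320.00 = 13.94 mm; y_c = 209840.00/3320.00 = 63.20 mm.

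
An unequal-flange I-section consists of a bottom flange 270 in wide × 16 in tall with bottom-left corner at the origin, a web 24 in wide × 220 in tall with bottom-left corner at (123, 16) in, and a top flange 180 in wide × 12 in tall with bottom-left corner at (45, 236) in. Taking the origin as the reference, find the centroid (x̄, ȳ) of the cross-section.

x̄ = 135.00 in, ȳ = 103.96 in

bottom flange: A = 270 × 16 = 4320.00, centroid at (135.00, 8.00).
web: A = 24 × 220 = 5280.00, centroid at (135.00, 126.00).
top flange: A = 180 × 12 = 2160.00, centroid at (135.00, 242.00).
ΣA = 11760.00 in², ΣAx̄ = 1587600.00 in³, ΣAȳ = 1222560.00 in³.
x̄ = 1587600.00/11760.00 = 135.00 in; ȳ = 1222560.00/11760.00 = 103.96 in.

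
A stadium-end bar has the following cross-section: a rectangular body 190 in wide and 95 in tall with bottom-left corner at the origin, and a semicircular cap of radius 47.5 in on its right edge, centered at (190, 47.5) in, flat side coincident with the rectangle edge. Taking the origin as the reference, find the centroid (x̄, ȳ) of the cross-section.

rectangular body: A = 190 × 95 = 18050.00, centroid at (95.00, 47.50).
semicircular end: A = ½π·47.5² = 3544.11, centroid at (210.16, 47.50).
ΣA = 21594.11 in²
ΣAx̄ = (18050.00)(95.00) + (3544.11)(210.16) = 2459578.67 in³
ΣAȳ = (18050.00)(47.50) + (3544.11)(47.50) = 1025720.19 in³
x̄ = 2459578.67 / 21594.11 = 113.90 in
ȳ = 1025720.19 / 21594.11 = 47.50 in

x̄ = 113.90 in, ȳ = 47.50 in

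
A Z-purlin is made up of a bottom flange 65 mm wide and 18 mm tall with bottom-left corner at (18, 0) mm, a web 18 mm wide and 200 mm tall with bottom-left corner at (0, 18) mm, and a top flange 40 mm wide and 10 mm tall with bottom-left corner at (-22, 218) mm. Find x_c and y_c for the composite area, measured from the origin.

bottom flange: A = 65 × 18 = 1170.00, centroid at (50.50, 9.00).
web: A = 18 × 200 = 3600.00, centroid at (9.00, 118.00).
top flange: A = 40 × 10 = 400.00, centroid at (-2.00, 223.00).
ΣA = 5170.00 mm², ΣAx_c = 90685.00 mm³, ΣAy_c = 524530.00 mm³.
x_c = 90685.00/5170.00 = 17.54 mm; y_c = 524530.00/5170.00 = 101.46 mm.

x_c = 17.54 mm, y_c = 101.46 mm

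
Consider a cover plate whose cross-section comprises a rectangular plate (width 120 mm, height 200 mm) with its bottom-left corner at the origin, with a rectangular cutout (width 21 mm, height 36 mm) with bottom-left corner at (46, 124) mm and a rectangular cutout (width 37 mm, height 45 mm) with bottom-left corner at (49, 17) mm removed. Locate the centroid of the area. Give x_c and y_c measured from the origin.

x_c = 59.54 mm, y_c = 103.20 mm

plate: A = 120 × 200 = 24000.00, centroid at (60.00, 100.00).
hole 1: A = −(21 × 36) = -756.00, centroid at (56.50, 142.00).
hole 2: A = −(37 × 45) = -1665.00, centroid at (67.50, 39.50).
ΣA = 21579.00 mm², ΣAx_c = 1284898.50 mm³, ΣAy_c = 2226880.50 mm³.
x_c = 1284898.50/21579.00 = 59.54 mm; y_c = 2226880.50/21579.00 = 103.20 mm.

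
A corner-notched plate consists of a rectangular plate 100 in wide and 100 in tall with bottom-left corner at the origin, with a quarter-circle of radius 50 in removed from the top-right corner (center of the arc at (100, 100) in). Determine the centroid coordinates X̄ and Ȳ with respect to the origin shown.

plate: A = 100 × 100 = 10000.00, centroid at (50.00, 50.00).
removed quarter-circle: A = −¼π·50² = -1963.50, centroid at (78.78, 78.78).
ΣA = 8036.50 in², ΣAX̄ = 345317.13 in³, ΣAȲ = 345317.13 in³.
X̄ = 345317.13/8036.50 = 42.97 in; Ȳ = 345317.13/8036.50 = 42.97 in.

X̄ = 42.97 in, Ȳ = 42.97 in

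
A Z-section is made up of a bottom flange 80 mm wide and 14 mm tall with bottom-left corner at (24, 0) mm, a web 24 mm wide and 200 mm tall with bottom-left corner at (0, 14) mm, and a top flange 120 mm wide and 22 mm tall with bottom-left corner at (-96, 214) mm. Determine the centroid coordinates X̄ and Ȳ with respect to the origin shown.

X̄ = 4.00 mm, Ȳ = 134.23 mm

bottom flange: A = 80 × 14 = 1120.00, centroid at (64.00, 7.00).
web: A = 24 × 200 = 4800.00, centroid at (12.00, 114.00).
top flange: A = 120 × 22 = 2640.00, centroid at (-36.00, 225.00).
ΣA = 8560.00 mm², ΣAX̄ = 34240.00 mm³, ΣAȲ = 1149040.00 mm³.
X̄ = 34240.00/8560.00 = 4.00 mm; Ȳ = 1149040.00/8560.00 = 134.23 mm.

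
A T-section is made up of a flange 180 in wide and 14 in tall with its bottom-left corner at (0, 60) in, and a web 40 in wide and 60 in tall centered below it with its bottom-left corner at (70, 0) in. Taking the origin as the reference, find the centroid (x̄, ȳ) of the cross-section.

web: A = 40 × 60 = 2400.00, centroid at (90.00, 30.00).
flange: A = 180 × 14 = 2520.00, centroid at (90.00, 67.00).
ΣA = 4920.00 in², ΣAx̄ = 442800.00 in³, ΣAȳ = 240840.00 in³.
x̄ = 442800.00/4920.00 = 90.00 in; ȳ = 240840.00/4920.00 = 48.95 in.

x̄ = 90.00 in, ȳ = 48.95 in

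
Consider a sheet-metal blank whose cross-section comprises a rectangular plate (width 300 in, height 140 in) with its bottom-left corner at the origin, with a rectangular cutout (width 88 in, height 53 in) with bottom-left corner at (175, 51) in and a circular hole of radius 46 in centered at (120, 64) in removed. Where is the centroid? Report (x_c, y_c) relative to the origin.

x_c = 146.01 in, y_c = 70.16 in

plate: A = 300 × 140 = 42000.00, centroid at (150.00, 70.00).
hole 1: A = −(88 × 53) = -4664.00, centroid at (219.00, 77.50).
hole 2: A = −π·46² = -6647.61, centroid at (120.00, 64.00).
ΣA = 30688.39 in²
ΣAx_c = (42000.00)(150.00) + (-4664.00)(219.00) + (-6647.61)(120.00) = 4480870.79 in³
ΣAy_c = (42000.00)(70.00) + (-4664.00)(77.50) + (-6647.61)(64.00) = 2153092.96 in³
x_c = 4480870.79 / 30688.39 = 146.01 in
y_c = 2153092.96 / 30688.39 = 70.16 in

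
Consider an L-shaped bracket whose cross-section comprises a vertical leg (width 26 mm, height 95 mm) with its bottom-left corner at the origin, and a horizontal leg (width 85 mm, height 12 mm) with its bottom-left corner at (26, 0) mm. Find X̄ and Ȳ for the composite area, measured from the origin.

X̄ = 29.22 mm, Ȳ = 35.37 mm

vertical leg: A = 26 × 95 = 2470.00, centroid at (13.00, 47.50).
horizontal leg: A = 85 × 12 = 1020.00, centroid at (68.50, 6.00).
ΣA = 3490.00 mm², ΣAX̄ = 101980.00 mm³, ΣAȲ = 123445.00 mm³.
X̄ = 101980.00/3490.00 = 29.22 mm; Ȳ = 123445.00/3490.00 = 35.37 mm.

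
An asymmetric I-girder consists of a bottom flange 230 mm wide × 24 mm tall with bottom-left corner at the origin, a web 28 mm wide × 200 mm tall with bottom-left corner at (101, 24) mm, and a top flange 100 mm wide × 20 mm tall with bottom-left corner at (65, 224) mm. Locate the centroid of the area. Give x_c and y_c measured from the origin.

x_c = 115.00 mm, y_c = 93.65 mm

bottom flange: A = 230 × 24 = 5520.00, centroid at (115.00, 12.00).
web: A = 28 × 200 = 5600.00, centroid at (115.00, 124.00).
top flange: A = 100 × 20 = 2000.00, centroid at (115.00, 234.00).
ΣA = 13120.00 mm², ΣAx_c = 1508800.00 mm³, ΣAy_c = 1228640.00 mm³.
x_c = 1508800.00/13120.00 = 115.00 mm; y_c = 1228640.00/13120.00 = 93.65 mm.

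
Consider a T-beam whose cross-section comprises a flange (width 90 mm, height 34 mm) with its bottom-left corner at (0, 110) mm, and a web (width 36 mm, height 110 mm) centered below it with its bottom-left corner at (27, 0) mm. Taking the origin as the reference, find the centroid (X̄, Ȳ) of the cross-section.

X̄ = 45.00 mm, Ȳ = 86.38 mm

Part | A | x̄ᵢ | ȳᵢ | A·x̄ᵢ | A·ȳᵢ
web | 3960.00 | 45.00 | 55.00 | 178200.00 | 217800.00
flange | 3060.00 | 45.00 | 127.00 | 137700.00 | 388620.00
Σ | 7020.00 |  |  | 315900.00 | 606420.00
X̄ = 315900.00 / 7020.00 = 45.00 mm
Ȳ = 606420.00 / 7020.00 = 86.38 mm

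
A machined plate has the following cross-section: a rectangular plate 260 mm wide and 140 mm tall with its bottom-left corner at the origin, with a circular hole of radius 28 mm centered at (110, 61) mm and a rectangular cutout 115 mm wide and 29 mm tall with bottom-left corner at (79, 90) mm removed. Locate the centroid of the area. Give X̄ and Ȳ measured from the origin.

X̄ = 130.90 mm, Ȳ = 66.96 mm

Part | A | x̄ᵢ | ȳᵢ | A·x̄ᵢ | A·ȳᵢ
plate | 36400.00 | 130.00 | 70.00 | 4732000.00 | 2548000.00
hole 1 | -2463.01 | 110.00 | 61.00 | -270930.95 | -150243.53
hole 2 | -3335.00 | 136.50 | 104.50 | -455227.50 | -348507.50
Σ | 30601.99 |  |  | 4005841.55 | 2049248.97
X̄ = 4005841.55 / 30601.99 = 130.90 mm
Ȳ = 2049248.97 / 30601.99 = 66.96 mm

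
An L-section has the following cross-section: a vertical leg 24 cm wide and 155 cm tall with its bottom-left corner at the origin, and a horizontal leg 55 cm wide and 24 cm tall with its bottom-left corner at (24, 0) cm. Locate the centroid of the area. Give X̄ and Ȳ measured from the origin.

X̄ = 22.35 cm, Ȳ = 60.35 cm

Part | A | x̄ᵢ | ȳᵢ | A·x̄ᵢ | A·ȳᵢ
vertical leg | 3720.00 | 12.00 | 77.50 | 44640.00 | 288300.00
horizontal leg | 1320.00 | 51.50 | 12.00 | 67980.00 | 15840.00
Σ | 5040.00 |  |  | 112620.00 | 304140.00
X̄ = 112620.00 / 5040.00 = 22.35 cm
Ȳ = 304140.00 / 5040.00 = 60.35 cm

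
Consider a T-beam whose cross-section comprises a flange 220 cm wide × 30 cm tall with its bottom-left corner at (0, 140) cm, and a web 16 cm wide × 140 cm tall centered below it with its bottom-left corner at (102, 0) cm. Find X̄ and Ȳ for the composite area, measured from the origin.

web: A = 16 × 140 = 2240.00, centroid at (110.00, 70.00).
flange: A = 220 × 30 = 6600.00, centroid at (110.00, 155.00).
ΣA = 8840.00 cm², ΣAX̄ = 972400.00 cm³, ΣAȲ = 1179800.00 cm³.
X̄ = 972400.00/8840.00 = 110.00 cm; Ȳ = 1179800.00/8840.00 = 133.46 cm.

X̄ = 110.00 cm, Ȳ = 133.46 cm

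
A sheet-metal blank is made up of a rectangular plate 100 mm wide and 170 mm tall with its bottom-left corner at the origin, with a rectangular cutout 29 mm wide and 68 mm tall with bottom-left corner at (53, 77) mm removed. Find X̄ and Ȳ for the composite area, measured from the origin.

Part | A | x̄ᵢ | ȳᵢ | A·x̄ᵢ | A·ȳᵢ
plate | 17000.00 | 50.00 | 85.00 | 850000.00 | 1445000.00
hole | -1972.00 | 67.50 | 111.00 | -133110.00 | -218892.00
Σ | 15028.00 |  |  | 716890.00 | 1226108.00
X̄ = 716890.00 / 15028.00 = 47.70 mm
Ȳ = 1226108.00 / 15028.00 = 81.59 mm

X̄ = 47.70 mm, Ȳ = 81.59 mm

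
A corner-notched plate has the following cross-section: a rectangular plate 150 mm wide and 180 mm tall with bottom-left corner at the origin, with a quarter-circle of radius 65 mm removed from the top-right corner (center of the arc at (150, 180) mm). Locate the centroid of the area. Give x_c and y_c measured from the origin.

x_c = 68.36 mm, y_c = 81.25 mm

plate: A = 150 × 180 = 27000.00, centroid at (75.00, 90.00).
removed quarter-circle: A = −¼π·65² = -3318.31, centroid at (122.41, 152.41).
ΣA = 23681.69 mm²
ΣAx_c = (27000.00)(75.00) + (-3318.31)(122.41) = 1618795.58 mm³
ΣAy_c = (27000.00)(90.00) + (-3318.31)(152.41) = 1924246.36 mm³
x_c = 1618795.58 / 23681.69 = 68.36 mm
y_c = 1924246.36 / 23681.69 = 81.25 mm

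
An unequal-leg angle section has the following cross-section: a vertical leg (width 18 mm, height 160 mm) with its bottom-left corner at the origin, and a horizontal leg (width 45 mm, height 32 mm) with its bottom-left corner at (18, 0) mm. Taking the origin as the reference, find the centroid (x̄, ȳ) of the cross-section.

x̄ = 19.50 mm, ȳ = 58.67 mm

vertical leg: A = 18 × 160 = 2880.00, centroid at (9.00, 80.00).
horizontal leg: A = 45 × 32 = 1440.00, centroid at (40.50, 16.00).
ΣA = 4320.00 mm², ΣAx̄ = 84240.00 mm³, ΣAȳ = 253440.00 mm³.
x̄ = 84240.00/4320.00 = 19.50 mm; ȳ = 253440.00/4320.00 = 58.67 mm.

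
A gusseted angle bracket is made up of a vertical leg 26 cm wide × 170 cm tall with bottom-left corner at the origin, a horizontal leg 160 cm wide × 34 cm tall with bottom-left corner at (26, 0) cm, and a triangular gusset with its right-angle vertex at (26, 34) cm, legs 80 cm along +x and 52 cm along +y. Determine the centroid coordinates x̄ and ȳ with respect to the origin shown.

x̄ = 62.28 cm, ȳ = 48.15 cm

vertical leg: A = 26 × 170 = 4420.00, centroid at (13.00, 85.00).
horizontal leg: A = 160 × 34 = 5440.00, centroid at (106.00, 17.00).
gusset: A = ½·80·52 = 2080.00, centroid at (52.67, 51.33).
ΣA = 11940.00 cm², ΣAx̄ = 743646.67 cm³, ΣAȳ = 574953.33 cm³.
x̄ = 743646.67/11940.00 = 62.28 cm; ȳ = 574953.33/11940.00 = 48.15 cm.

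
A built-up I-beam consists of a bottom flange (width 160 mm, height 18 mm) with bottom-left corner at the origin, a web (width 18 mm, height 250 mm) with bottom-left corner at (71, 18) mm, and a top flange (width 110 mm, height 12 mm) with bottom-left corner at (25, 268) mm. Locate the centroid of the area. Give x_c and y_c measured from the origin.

bottom flange: A = 160 × 18 = 2880.00, centroid at (80.00, 9.00).
web: A = 18 × 250 = 4500.00, centroid at (80.00, 143.00).
top flange: A = 110 × 12 = 1320.00, centroid at (80.00, 274.00).
ΣA = 8700.00 mm²
ΣAx_c = (2880.00)(80.00) + (4500.00)(80.00) + (1320.00)(80.00) = 696000.00 mm³
ΣAy_c = (2880.00)(9.00) + (4500.00)(143.00) + (1320.00)(274.00) = 1031100.00 mm³
x_c = 696000.00 / 8700.00 = 80.00 mm
y_c = 1031100.00 / 8700.00 = 118.52 mm

x_c = 80.00 mm, y_c = 118.52 mm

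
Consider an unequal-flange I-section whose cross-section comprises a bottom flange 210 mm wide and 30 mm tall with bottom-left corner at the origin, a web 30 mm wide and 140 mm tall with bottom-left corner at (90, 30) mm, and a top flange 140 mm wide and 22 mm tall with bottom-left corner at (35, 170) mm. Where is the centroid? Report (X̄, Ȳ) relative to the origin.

X̄ = 105.00 mm, Ȳ = 78.94 mm

bottom flange: A = 210 × 30 = 6300.00, centroid at (105.00, 15.00).
web: A = 30 × 140 = 4200.00, centroid at (105.00, 100.00).
top flange: A = 140 × 22 = 3080.00, centroid at (105.00, 181.00).
ΣA = 13580.00 mm²
ΣAX̄ = (6300.00)(105.00) + (4200.00)(105.00) + (3080.00)(105.00) = 1425900.00 mm³
ΣAȲ = (6300.00)(15.00) + (4200.00)(100.00) + (3080.00)(181.00) = 1071980.00 mm³
X̄ = 1425900.00 / 13580.00 = 105.00 mm
Ȳ = 1071980.00 / 13580.00 = 78.94 mm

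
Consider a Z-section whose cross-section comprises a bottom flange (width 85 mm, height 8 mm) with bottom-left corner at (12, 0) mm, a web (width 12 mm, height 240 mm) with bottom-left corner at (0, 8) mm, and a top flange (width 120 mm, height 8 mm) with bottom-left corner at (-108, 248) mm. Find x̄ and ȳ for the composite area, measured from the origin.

x̄ = 1.83 mm, ȳ = 135.68 mm

Part | A | x̄ᵢ | ȳᵢ | A·x̄ᵢ | A·ȳᵢ
bottom flange | 680.00 | 54.50 | 4.00 | 37060.00 | 2720.00
web | 2880.00 | 6.00 | 128.00 | 17280.00 | 368640.00
top flange | 960.00 | -48.00 | 252.00 | -46080.00 | 241920.00
Σ | 4520.00 |  |  | 8260.00 | 613280.00
x̄ = 8260.00 / 4520.00 = 1.83 mm
ȳ = 613280.00 / 4520.00 = 135.68 mm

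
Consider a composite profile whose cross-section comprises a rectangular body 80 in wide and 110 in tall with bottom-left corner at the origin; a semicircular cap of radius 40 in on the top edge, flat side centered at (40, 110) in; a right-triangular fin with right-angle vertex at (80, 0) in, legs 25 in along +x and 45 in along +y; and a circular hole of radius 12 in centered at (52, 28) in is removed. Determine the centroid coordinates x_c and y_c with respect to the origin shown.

x_c = 41.90 in, y_c = 69.94 in

rectangular body: A = 80 × 110 = 8800.00, centroid at (40.00, 55.00).
semicircular top: A = ½π·40² = 2513.27, centroid at (40.00, 126.98).
triangular fin: A = ½·25·45 = 562.50, centroid at (88.33, 15.00).
hole: A = −π·12² = -452.39, centroid at (52.00, 28.00).
ΣA = 11423.38 in²
ΣAx_c = (8800.00)(40.00) + (2513.27)(40.00) + (562.50)(88.33) + (-452.39)(52.00) = 478694.22 in³
ΣAy_c = (8800.00)(55.00) + (2513.27)(126.98) + (562.50)(15.00) + (-452.39)(28.00) = 798897.42 in³
x_c = 478694.22 / 11423.38 = 41.90 in
y_c = 798897.42 / 11423.38 = 69.94 in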